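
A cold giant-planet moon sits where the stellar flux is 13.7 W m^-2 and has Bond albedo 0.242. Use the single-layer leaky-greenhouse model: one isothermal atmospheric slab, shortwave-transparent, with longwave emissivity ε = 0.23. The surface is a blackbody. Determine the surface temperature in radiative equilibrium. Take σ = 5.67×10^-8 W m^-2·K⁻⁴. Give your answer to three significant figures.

84.8 K

The planet radiates to space at T_e = [S(1−α)/(4σ)]^(1/4) = 82.26 K.
Surface balance with a leaky layer gives σT_s⁴ = σT_e⁴·2/(2−ε), so T_s = T_e·[2/(2−0.23)]^(1/4) = 84.81 K.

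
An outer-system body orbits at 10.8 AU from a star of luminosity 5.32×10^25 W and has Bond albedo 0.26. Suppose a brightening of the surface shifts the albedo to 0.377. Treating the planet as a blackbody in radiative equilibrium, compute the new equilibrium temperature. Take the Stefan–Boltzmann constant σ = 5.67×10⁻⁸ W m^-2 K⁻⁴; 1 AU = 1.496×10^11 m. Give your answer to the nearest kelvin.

d = 10.8 × 1.496×10^11 m = 1.616×10^12 m.
S = L/(4πd²) = 1.622 W m^-2.
New equilibrium: T₂ = [(1−0.377)·1.622/(4σ)]^(1/4) = 45.94 K.

46 K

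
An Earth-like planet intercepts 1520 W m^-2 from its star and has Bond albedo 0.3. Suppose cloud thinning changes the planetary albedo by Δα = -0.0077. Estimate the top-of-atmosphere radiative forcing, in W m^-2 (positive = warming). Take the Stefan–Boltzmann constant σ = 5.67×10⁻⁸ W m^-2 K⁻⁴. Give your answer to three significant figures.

2.93 W m^-2

ΔF = −(S/4)Δα = −(1520/4)×(-0.0077) = 2.926 W m^-2.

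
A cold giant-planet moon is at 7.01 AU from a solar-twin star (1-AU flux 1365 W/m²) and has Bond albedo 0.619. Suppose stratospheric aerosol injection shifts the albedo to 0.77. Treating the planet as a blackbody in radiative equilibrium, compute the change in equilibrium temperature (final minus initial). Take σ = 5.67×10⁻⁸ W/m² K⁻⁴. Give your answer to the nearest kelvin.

-10 K

By the inverse-square law, S = 1365/7.01² = 27.78 W/m².
With α = 0.619, T₁ = 82.65 K.
Final:   T₂ = [S(1−0.77)/(4σ)]^(1/4) = 72.85 K.
Change: 72.85 − 82.65 = -9.798 K.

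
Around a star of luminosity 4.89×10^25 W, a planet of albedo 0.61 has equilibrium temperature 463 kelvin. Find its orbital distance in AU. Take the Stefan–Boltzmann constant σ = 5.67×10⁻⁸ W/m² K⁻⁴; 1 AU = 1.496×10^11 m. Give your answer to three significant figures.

Required flux: S = 4σT⁴/(1−α) = 26720 W/m².
S = L/(4πd²) → d = √(L/4πS) = √(4.89×10^25/(4π·26720)) = 1.207×10^10 m = 0.08066 AU.

0.0807 AU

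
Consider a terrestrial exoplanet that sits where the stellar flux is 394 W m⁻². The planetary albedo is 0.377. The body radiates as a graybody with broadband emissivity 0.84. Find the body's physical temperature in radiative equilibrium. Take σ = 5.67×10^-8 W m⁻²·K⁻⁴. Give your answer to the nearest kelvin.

Absorbed flux (global mean): S(1−α)/4 = 394.0·0.623/4 = 61.37 W m⁻².
Radiative balance εσT⁴ = 61.37 gives T = [61.37/(0.84·σ)]^(1/4) = 189.5 K.

189 kelvin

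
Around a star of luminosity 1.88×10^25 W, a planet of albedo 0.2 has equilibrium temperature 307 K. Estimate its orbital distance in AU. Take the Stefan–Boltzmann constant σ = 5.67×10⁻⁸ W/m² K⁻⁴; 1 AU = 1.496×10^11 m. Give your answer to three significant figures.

Energy balance gives S = 4σT⁴/(1−α) = 2518 W/m².
From L = 4πd²S, d = √(1.88×10^25/(4π·2518)) = 2.437×10^10 m = 0.1629 AU.

0.163 AU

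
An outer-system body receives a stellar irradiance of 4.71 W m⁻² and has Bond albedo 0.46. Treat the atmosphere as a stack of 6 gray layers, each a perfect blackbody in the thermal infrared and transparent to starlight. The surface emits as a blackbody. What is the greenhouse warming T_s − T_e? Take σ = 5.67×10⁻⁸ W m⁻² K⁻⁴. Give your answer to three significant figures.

36.3 kelvin

The effective emission temperature is T_e = [S(1−α)/(4σ)]^¼ = 57.87 K.
T_s = (N+1)^(1/4)·T_e = 94.13 K.
Warming: T_s − T_e = 36.26 K.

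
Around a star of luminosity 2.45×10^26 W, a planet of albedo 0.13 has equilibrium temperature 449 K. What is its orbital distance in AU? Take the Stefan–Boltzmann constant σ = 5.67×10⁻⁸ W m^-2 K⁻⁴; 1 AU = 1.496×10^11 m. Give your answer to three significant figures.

Required flux: S = 4σT⁴/(1−α) = 10600 W m^-2.
Then d = [L/(4πS)]^(1/2) = 4.290×10^10 m, i.e. 0.2867 AU.

0.287 AU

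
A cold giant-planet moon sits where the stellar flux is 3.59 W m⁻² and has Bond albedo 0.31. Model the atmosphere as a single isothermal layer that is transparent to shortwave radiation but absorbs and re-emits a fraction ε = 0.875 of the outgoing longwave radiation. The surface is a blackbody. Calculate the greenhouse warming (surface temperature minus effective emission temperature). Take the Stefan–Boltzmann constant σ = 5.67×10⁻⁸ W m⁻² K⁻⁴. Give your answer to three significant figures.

8.89 K

At the top of the atmosphere, σT_e⁴ = S(1−α)/4 = 0.6193 W m⁻², giving T_e = 57.49 K.
The surface balance (absorbed SW + ε·downward IR = σT_s⁴) with T_a⁴ = T_s⁴/2 reduces to T_s = T_e·[2/(2−ε)]^¼ = 66.38 K.
T_s − T_e = 66.38 − 57.49 = 8.893 K.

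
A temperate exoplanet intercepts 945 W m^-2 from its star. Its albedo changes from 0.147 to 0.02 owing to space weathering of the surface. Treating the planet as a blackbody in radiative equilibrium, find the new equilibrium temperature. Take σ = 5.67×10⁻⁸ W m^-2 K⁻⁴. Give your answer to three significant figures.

253 K

T₂ = [S(1−α₂)/(4σ)]^(1/4) = [945.0·0.98/(4σ)]^(1/4) = 252.8 K.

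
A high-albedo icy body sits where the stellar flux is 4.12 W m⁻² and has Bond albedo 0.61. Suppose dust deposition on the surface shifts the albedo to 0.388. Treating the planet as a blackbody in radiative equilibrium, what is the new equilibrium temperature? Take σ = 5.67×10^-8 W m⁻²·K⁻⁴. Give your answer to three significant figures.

57.7 K

New equilibrium: T₂ = [(1−0.388)·4.120/(4σ)]^(1/4) = 57.74 K.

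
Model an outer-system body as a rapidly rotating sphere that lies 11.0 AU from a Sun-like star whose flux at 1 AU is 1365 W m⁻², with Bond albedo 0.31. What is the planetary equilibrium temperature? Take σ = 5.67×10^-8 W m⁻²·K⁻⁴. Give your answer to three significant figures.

Irradiance scales as 1/d², so S = 1365 W m⁻² × (1/11.0)² = 11.28 W m⁻².
Averaging over the sphere, the absorbed flux is S(1−α)/4 = 1.946 W m⁻².
Set σT⁴ = 1.946 → T = (1.946/σ)^(1/4) = 76.54 K.

76.5 K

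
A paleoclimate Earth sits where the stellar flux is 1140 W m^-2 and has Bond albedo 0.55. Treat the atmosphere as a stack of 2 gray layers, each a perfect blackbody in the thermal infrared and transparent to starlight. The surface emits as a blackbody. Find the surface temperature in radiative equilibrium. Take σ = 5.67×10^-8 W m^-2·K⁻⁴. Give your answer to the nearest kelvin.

287 K

OLR = S(1−α)/4 = 128.2 W m^-2; the top layer radiates at T_e = 218.1 K.
Layer-by-layer balance gives σT_s⁴ = (N+1)σT_e⁴, so T_s = 3^¼·218.1 = 287.0 K.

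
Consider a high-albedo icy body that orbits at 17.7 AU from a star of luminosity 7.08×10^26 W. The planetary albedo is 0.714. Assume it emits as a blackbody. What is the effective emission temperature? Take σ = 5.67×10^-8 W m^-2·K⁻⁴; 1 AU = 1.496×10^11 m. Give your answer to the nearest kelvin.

Orbital distance: d = 17.7 AU = 2.648×10^12 m.
S = L/(4πd²) = 8.036 W m^-2.
The planet absorbs (1−α)S over its disc πR² and re-emits over 4πR², so the mean absorbed flux is (1−0.714)·8.036/4 = 0.5745 W m^-2.
Balancing against σT⁴: T = (0.5745/5.67×10⁻⁸)^(1/4) = 56.42 K.

56 kelvin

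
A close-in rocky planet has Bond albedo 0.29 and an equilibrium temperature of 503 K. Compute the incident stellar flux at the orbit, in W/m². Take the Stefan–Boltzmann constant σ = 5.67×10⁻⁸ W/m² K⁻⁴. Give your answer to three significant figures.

From S(1−α)/4 = σT⁴: S = 4σT⁴/(1−α).
The emitted flux is σT⁴ = 3630 W/m².
S = 4·3630/0.71 = 20450 W/m².

20400 W/m²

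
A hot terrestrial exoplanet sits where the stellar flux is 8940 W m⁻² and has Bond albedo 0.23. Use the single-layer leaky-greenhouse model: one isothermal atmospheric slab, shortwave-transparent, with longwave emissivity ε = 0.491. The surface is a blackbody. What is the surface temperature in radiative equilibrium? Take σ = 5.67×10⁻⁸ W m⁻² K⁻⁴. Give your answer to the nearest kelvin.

448 K

At the top of the atmosphere, σT_e⁴ = S(1−α)/4 = 1721 W m⁻², giving T_e = 417.4 K.
The surface balance (absorbed SW + ε·downward IR = σT_s⁴) with T_a⁴ = T_s⁴/2 reduces to T_s = T_e·[2/(2−ε)]^¼ = 447.8 K.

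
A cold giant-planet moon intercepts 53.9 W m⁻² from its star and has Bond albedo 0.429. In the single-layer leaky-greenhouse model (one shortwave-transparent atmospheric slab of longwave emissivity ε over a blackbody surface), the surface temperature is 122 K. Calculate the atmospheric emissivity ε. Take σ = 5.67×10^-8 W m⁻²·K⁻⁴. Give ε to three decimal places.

0.775

First, T_e = [53.90·(1−0.429)/(4σ)]^(1/4) = 107.9 K.
Inverting T_s⁴ = 2T_e⁴/(2−ε): (T_e/T_s)⁴ = 0.6126, so ε = 2(1 − 0.6126) = 0.7749.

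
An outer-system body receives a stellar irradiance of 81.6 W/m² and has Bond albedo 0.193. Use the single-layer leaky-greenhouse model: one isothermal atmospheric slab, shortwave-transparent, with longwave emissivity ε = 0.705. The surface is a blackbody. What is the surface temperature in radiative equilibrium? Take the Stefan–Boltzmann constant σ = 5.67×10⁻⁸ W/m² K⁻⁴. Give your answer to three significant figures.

146 K

The planet radiates to space at T_e = [S(1−α)/(4σ)]^(1/4) = 130.5 K.
For a single slab of emissivity ε, T_s⁴ = 2T_e⁴/(2−ε); thus T_s = 130.5·(1.544)^(1/4) = 145.5 K.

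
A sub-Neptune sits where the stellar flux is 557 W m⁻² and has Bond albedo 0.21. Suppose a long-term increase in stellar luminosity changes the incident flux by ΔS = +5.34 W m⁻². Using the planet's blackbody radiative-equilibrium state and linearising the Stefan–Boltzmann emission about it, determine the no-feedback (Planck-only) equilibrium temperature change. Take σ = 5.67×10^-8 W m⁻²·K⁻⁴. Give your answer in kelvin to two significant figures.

Unperturbed T_e = [557.0·(1−0.21)/(4σ)]^¼ = 209.9 K.
ΔF = Δ[S(1−α)]/4 = (1−0.21)·+5.34/4 = 1.055 W m⁻².
The Planck feedback parameter is 4σT_e³ = 2.097 W m⁻²/K.
So ΔT₀ = 1.055/2.097 = 0.503 K.

0.50 K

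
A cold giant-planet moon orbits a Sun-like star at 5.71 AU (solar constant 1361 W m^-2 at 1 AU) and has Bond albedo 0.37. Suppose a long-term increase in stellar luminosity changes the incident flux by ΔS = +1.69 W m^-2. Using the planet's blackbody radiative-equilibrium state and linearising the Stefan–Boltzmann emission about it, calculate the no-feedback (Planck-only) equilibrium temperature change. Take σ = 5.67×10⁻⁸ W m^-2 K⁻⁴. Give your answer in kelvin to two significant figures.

By the inverse-square law, S = 1361/5.71² = 41.74 W m^-2.
Reference equilibrium: T_e = [S(1−α)/(4σ)]^(1/4) = 103.8 K.
ΔF = Δ[S(1−α)]/4 = (1−0.37)·+1.69/4 = 0.2662 W m^-2.
The Planck feedback parameter is 4σT_e³ = 0.2534 W m^-2/K.
Hence the no-feedback warming is ΔF/(4σT_e³) = 1.05 K.

1.1 K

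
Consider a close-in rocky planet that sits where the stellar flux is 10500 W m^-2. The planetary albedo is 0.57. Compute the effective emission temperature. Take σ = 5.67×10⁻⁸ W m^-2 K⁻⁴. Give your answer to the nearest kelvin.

376 K

Absorbed flux (global mean): S(1−α)/4 = 10500·0.43/4 = 1129 W m^-2.
Set σT⁴ = 1129 → T = (1129/σ)^(1/4) = 375.6 K.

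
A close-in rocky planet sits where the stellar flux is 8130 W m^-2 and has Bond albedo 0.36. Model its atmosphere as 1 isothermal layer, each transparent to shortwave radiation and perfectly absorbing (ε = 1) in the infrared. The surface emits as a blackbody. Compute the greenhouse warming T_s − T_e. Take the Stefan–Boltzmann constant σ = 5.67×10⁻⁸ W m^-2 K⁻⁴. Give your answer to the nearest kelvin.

74 K

Top-of-atmosphere balance: σT_e⁴ = S(1−α)/4 = 1301 W m^-2 → T_e = 389.2 K.
T_s = (N+1)^(1/4)·T_e = 462.8 K.
So the greenhouse effect raises the surface by 462.8 − 389.2 = 73.64 K.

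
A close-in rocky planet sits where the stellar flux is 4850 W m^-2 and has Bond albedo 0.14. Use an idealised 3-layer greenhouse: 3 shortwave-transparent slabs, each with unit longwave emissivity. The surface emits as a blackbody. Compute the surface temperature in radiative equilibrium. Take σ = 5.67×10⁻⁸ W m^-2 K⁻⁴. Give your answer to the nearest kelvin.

Top-of-atmosphere balance: σT_e⁴ = S(1−α)/4 = 1043 W m^-2 → T_e = 368.3 K.
With N = 3 opaque layers, T_s = (N+1)^(1/4)·T_e = 4^(1/4)·368.3 = 520.8 K.

521 K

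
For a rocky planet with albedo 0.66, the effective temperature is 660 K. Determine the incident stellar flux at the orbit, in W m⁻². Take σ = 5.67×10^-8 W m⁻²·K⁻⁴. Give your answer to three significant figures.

Invert the energy balance for S: S = 4σT⁴/(1−α).
σT⁴ = 5.67×10⁻⁸·(660)⁴ = 10760 W m⁻².
So S = 4×10760/(1−0.66) = 1.266×10^5 W m⁻².

1.27×10^5 W m⁻²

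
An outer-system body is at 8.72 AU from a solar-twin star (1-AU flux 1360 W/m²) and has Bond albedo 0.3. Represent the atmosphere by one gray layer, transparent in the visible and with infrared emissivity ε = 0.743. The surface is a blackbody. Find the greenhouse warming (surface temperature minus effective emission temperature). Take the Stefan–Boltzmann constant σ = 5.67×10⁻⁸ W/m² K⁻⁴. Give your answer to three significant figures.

10.6 K

Flux at the orbit: S = 1360/(8.72)² = 17.89 W/m².
Effective emission temperature (TOA balance): σT_e⁴ = S(1−α)/4 = 3.130 W/m² → T_e = 86.20 K.
For a single slab of emissivity ε, T_s⁴ = 2T_e⁴/(2−ε); thus T_s = 86.20·(1.591)^(1/4) = 96.81 K.
T_s − T_e = 96.81 − 86.20 = 10.61 K.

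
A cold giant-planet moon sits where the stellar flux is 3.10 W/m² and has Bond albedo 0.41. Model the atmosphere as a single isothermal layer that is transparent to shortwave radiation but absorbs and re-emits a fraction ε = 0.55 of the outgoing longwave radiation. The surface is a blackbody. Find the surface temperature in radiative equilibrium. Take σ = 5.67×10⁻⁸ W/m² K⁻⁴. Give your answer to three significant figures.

57.8 K

At the top of the atmosphere, σT_e⁴ = S(1−α)/4 = 0.4573 W/m², giving T_e = 53.29 K.
Surface balance with a leaky layer gives σT_s⁴ = σT_e⁴·2/(2−ε), so T_s = T_e·[2/(2−0.55)]^(1/4) = 57.75 K.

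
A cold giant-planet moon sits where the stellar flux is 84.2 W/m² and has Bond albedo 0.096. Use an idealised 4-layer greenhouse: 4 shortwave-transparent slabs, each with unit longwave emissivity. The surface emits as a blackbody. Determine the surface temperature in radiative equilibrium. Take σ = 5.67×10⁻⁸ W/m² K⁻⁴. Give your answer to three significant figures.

202 kelvin

OLR = S(1−α)/4 = 19.03 W/m²; the top layer radiates at T_e = 135.4 K.
Layer-by-layer balance gives σT_s⁴ = (N+1)σT_e⁴, so T_s = 5^¼·135.4 = 202.4 K.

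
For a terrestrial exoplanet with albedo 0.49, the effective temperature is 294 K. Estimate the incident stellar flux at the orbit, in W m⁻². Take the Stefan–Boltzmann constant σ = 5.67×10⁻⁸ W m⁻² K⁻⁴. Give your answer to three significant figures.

3320 W m⁻²

Invert the energy balance for S: S = 4σT⁴/(1−α).
The emitted flux is σT⁴ = 423.6 W m⁻².
So S = 4×423.6/(1−0.49) = 3322 W m⁻².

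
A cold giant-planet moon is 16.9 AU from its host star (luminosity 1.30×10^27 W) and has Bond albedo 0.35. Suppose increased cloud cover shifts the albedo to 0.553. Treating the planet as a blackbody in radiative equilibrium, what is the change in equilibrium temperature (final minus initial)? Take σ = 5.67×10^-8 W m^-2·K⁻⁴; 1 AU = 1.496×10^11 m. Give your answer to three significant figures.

Orbital distance: d = 16.9 AU = 2.528×10^12 m.
Spreading L over a sphere of radius d: S = 1.30×10^27/(4π·2.53×10^12²) = 16.18 W m^-2.
Before: T₁ = [16.18·0.65/(4σ)]^(1/4) = 82.53 K.
Final:   T₂ = [S(1−0.553)/(4σ)]^(1/4) = 75.15 K.
Change: 75.15 − 82.53 = -7.374 K.

-7.37 kelvin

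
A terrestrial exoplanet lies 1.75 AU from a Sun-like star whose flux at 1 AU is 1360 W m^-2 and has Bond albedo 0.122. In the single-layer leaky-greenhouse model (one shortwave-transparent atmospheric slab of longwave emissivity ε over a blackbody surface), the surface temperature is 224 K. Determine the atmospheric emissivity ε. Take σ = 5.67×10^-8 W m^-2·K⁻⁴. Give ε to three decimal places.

Irradiance scales as 1/d², so S = 1360 W m^-2 × (1/1.75)² = 444.1 W m^-2.
First, T_e = [444.1·(1−0.122)/(4σ)]^(1/4) = 203.6 K.
T_s⁴ = T_e⁴·2/(2−ε) → ε = 2 − 2(T_e/T_s)⁴ = 2 − 2·(203.6/224)⁴ = 0.6343.

0.634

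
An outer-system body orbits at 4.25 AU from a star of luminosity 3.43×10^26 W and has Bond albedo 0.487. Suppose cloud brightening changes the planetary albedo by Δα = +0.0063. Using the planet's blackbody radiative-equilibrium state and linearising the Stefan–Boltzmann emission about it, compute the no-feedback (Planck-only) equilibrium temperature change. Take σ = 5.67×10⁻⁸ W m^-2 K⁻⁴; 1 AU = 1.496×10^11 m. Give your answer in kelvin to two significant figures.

d = 4.25 × 1.496×10^11 m = 6.358×10^11 m.
Flux at the orbit: S = L/(4πd²) = 3.43×10^26/(4π·(6.36×10^11)²) = 67.52 W m^-2.
The baseline emission temperature is T_e = 111.2 K.
TOA radiative forcing: ΔF = −S·Δα/4 = −67.52·(+0.0063)/4 = -0.1063 W m^-2.
Linearising σT⁴ gives d(σT⁴)/dT = 4σT_e³ = 0.3116 W m^-2 per K.
ΔT₀ = ΔF/λ_P = -0.1063/0.3116 = -0.341 K.

-0.34 kelvin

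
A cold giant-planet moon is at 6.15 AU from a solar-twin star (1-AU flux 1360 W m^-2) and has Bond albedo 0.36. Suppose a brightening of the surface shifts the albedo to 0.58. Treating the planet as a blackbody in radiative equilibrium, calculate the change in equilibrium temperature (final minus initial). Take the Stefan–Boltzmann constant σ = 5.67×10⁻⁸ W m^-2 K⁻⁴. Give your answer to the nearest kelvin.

Flux at the orbit: S = 1360/(6.15)² = 35.96 W m^-2.
Before: T₁ = [35.96·0.64/(4σ)]^(1/4) = 100.4 K.
With α = 0.58, T₂ = 90.33 K.
ΔT = T₂ − T₁ = -10.03 K.

-10 kelvin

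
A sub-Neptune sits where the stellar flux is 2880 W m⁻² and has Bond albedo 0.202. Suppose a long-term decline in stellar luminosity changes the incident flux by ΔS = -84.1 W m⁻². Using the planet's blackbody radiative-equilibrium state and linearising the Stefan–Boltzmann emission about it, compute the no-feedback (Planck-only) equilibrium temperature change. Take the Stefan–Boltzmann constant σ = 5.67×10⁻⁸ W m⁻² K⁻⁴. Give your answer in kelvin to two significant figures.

-2.3 K

The baseline emission temperature is T_e = 317.3 K.
ΔF = Δ[S(1−α)]/4 = (1−0.202)·-84.1/4 = -16.78 W m⁻².
The Planck feedback parameter is 4σT_e³ = 7.244 W m⁻²/K.
Hence the no-feedback warming is ΔF/(4σT_e³) = -2.32 K.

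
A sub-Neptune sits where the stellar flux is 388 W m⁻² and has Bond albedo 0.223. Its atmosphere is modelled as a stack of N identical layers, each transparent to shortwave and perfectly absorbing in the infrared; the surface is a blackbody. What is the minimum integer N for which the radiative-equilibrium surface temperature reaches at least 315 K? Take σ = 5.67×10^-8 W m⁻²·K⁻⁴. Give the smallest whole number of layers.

7

The effective emission temperature is T_e = [S(1−α)/(4σ)]^¼ = 190.9 K.
Need (N+1)T_e⁴ ≥ T_s⁴, i.e. N+1 ≥ (315/190.9)⁴ = 7.407.
Rounding up, N = 7.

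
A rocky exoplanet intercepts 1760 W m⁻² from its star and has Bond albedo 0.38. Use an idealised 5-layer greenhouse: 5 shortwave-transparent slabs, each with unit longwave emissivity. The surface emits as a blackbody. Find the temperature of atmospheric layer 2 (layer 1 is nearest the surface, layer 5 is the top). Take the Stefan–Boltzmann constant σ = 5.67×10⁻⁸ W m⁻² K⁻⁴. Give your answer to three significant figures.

372 K

Top-of-atmosphere balance: σT_e⁴ = S(1−α)/4 = 272.8 W m⁻² → T_e = 263.4 K.
In the N-layer model, layer k (counted from the surface) has T_k = (N+1−k)^(1/4)·T_e.
With k = 2: T_2 = (5+1−2)^¼·263.4 K = 372.5 K.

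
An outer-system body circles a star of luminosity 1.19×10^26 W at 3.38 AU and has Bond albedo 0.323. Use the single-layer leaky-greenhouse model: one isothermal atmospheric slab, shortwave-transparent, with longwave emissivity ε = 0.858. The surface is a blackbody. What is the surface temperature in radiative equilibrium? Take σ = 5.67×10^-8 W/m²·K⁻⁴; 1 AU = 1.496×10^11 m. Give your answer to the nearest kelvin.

118 kelvin

Orbital distance: d = 3.38 AU = 5.056×10^11 m.
Flux at the orbit: S = L/(4πd²) = 1.19×10^26/(4π·(5.06×10^11)²) = 37.04 W/m².
At the top of the atmosphere, σT_e⁴ = S(1−α)/4 = 6.269 W/m², giving T_e = 102.5 K.
Surface balance with a leaky layer gives σT_s⁴ = σT_e⁴·2/(2−ε), so T_s = T_e·[2/(2−0.858)]^(1/4) = 118.0 K.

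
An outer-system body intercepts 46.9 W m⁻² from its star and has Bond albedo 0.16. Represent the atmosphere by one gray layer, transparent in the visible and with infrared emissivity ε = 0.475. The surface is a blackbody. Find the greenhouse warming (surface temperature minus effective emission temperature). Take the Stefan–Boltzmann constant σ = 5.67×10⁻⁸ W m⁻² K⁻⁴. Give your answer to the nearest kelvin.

8 K

Effective emission temperature (TOA balance): σT_e⁴ = S(1−α)/4 = 9.849 W m⁻² → T_e = 114.8 K.
The surface balance (absorbed SW + ε·downward IR = σT_s⁴) with T_a⁴ = T_s⁴/2 reduces to T_s = T_e·[2/(2−ε)]^¼ = 122.9 K.
T_s − T_e = 122.9 − 114.8 = 8.052 K.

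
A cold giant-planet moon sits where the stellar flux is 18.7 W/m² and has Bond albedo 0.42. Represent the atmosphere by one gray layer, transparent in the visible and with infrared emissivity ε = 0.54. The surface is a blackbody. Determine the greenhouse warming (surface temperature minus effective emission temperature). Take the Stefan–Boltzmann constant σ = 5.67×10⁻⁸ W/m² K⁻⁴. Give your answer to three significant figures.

6.81 K

Effective emission temperature (TOA balance): σT_e⁴ = S(1−α)/4 = 2.712 W/m² → T_e = 83.16 K.
Surface balance with a leaky layer gives σT_s⁴ = σT_e⁴·2/(2−ε), so T_s = T_e·[2/(2−0.54)]^(1/4) = 89.97 K.
Greenhouse warming: T_s − T_e = 6.807 K.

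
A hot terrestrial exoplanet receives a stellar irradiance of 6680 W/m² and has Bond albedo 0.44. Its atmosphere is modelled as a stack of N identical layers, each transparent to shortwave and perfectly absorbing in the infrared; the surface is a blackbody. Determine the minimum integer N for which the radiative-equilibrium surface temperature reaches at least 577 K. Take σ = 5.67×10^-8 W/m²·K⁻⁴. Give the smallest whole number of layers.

The effective emission temperature is T_e = [S(1−α)/(4σ)]^¼ = 358.4 K.
T_s = (N+1)^(1/4)·T_e ≥ 577 K requires N+1 ≥ (T_s/T_e)⁴ = (577/358.4)⁴ = 6.720.
The minimum whole number is N = 6.

6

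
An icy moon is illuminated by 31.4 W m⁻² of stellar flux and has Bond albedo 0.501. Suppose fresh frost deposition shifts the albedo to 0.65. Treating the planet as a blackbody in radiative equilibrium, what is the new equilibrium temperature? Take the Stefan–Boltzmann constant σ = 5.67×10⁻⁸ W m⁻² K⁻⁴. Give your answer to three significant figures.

83.4 K

T₂ = [S(1−α₂)/(4σ)]^(1/4) = [31.40·0.35/(4σ)]^(1/4) = 83.43 K.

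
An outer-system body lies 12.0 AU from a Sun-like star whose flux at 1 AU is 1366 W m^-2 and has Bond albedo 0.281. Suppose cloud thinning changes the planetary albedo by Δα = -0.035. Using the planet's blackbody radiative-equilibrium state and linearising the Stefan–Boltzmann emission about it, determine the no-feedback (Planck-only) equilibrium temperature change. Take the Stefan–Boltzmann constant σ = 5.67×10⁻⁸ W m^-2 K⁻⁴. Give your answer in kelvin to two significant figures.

0.90 kelvin

Flux at the orbit: S = 1366/(12.0)² = 9.486 W m^-2.
The baseline emission temperature is T_e = 74.05 K.
ΔF = −(S/4)Δα = −(9.486/4)×(-0.035) = 0.08300 W m^-2.
Linearising σT⁴ gives d(σT⁴)/dT = 4σT_e³ = 0.09210 W m^-2 per K.
So ΔT₀ = 0.08300/0.09210 = 0.901 K.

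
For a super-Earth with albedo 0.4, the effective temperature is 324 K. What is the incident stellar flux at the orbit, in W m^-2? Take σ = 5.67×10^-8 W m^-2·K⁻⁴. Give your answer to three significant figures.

4170 W m^-2

From S(1−α)/4 = σT⁴: S = 4σT⁴/(1−α).
σT⁴ = 5.67×10⁻⁸·(324)⁴ = 624.8 W m^-2.
S = 4·624.8/0.6 = 4166 W m^-2.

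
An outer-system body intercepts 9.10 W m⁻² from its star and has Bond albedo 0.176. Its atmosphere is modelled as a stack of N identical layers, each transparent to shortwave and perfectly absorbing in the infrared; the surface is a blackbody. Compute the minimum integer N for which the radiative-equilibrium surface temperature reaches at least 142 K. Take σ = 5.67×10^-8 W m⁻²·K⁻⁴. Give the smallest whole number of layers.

12

The effective emission temperature is T_e = [S(1−α)/(4σ)]^¼ = 75.83 K.
T_s = (N+1)^(1/4)·T_e ≥ 142 K requires N+1 ≥ (T_s/T_e)⁴ = (142/75.83)⁴ = 12.298.
The minimum whole number is N = 12.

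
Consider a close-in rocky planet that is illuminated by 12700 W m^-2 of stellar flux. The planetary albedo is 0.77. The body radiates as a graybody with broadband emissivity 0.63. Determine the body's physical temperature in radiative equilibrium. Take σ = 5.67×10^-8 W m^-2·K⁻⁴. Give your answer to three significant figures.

378 kelvin

Absorbed flux (global mean): S(1−α)/4 = 12700·0.23/4 = 730.2 W m^-2.
Equating to εσT⁴ with ε = 0.63: T = (730.2/0.63σ)^(1/4) = 378.1 K.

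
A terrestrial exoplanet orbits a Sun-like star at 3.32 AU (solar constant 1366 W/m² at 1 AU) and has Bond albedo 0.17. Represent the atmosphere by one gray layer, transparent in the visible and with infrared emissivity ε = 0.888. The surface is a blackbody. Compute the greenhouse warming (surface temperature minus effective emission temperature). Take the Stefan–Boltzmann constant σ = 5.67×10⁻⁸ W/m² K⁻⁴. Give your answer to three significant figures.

Irradiance scales as 1/d², so S = 1366 W/m² × (1/3.32)² = 123.9 W/m².
The planet radiates to space at T_e = [S(1−α)/(4σ)]^(1/4) = 145.9 K.
Surface balance with a leaky layer gives σT_s⁴ = σT_e⁴·2/(2−ε), so T_s = T_e·[2/(2−0.888)]^(1/4) = 169.0 K.
T_s − T_e = 169.0 − 145.9 = 23.07 K.

23.1 kelvin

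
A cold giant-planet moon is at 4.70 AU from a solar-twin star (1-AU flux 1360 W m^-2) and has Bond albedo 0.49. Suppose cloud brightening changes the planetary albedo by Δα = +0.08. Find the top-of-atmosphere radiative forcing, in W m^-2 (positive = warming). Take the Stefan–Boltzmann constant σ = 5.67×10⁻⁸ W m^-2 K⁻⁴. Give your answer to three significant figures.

-1.23 W m^-2

Irradiance scales as 1/d², so S = 1360 W m^-2 × (1/4.70)² = 61.57 W m^-2.
The change in absorbed flux is Δ[S(1−α)/4] = −SΔα/4 = -1.231 W m^-2.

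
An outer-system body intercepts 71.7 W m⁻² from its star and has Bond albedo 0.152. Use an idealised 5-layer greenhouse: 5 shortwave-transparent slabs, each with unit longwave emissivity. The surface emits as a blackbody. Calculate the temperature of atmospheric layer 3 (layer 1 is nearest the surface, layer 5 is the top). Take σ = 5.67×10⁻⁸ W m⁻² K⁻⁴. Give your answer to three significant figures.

OLR = S(1−α)/4 = 15.20 W m⁻²; the top layer radiates at T_e = 128.0 K.
In the N-layer model, layer k (counted from the surface) has T_k = (N+1−k)^(1/4)·T_e.
T_3 = (3)^(1/4)·128.0 = 168.4 K.

168 K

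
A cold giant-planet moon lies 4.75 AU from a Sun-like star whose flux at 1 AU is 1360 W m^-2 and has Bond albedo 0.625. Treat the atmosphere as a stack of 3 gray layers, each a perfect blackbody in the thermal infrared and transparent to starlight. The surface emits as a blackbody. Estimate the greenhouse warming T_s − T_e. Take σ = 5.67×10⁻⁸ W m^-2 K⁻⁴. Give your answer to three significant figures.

Irradiance scales as 1/d², so S = 1360 W m^-2 × (1/4.75)² = 60.28 W m^-2.
The effective emission temperature is T_e = [S(1−α)/(4σ)]^¼ = 99.92 K.
Surface: T_s = (4)^¼·T_e = 141.3 K.
Warming: T_s − T_e = 41.39 K.

41.4 kelvin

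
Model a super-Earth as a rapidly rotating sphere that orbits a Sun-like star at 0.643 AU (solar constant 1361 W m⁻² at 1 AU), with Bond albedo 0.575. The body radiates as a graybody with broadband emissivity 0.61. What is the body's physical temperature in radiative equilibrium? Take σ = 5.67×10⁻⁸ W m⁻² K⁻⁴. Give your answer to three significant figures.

317 K

By the inverse-square law, S = 1361/0.643² = 3292 W m⁻².
Averaging over the sphere, the absorbed flux is S(1−α)/4 = 349.8 W m⁻².
Equating to εσT⁴ with ε = 0.61: T = (349.8/0.61σ)^(1/4) = 317.1 K.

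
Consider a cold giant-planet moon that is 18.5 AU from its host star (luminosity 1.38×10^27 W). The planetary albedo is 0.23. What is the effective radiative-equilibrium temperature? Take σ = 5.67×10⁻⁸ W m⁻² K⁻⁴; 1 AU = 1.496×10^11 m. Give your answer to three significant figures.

Orbital distance: d = 18.5 AU = 2.768×10^12 m.
Flux at the orbit: S = L/(4πd²) = 1.38×10^27/(4π·(2.77×10^12)²) = 14.34 W m⁻².
Absorbed flux (global mean): S(1−α)/4 = 14.34·0.77/4 = 2.760 W m⁻².
Set σT⁴ = 2.760 → T = (2.760/σ)^(1/4) = 83.53 K.

83.5 kelvin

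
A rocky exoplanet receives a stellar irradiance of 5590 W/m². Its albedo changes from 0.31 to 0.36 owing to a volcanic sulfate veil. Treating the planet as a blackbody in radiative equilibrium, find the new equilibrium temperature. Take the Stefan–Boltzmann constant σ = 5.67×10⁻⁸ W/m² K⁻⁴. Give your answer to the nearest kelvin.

With the new albedo, S(1−α₂)/4 = 894.4 W/m², so T₂ = 354.4 K.

354 K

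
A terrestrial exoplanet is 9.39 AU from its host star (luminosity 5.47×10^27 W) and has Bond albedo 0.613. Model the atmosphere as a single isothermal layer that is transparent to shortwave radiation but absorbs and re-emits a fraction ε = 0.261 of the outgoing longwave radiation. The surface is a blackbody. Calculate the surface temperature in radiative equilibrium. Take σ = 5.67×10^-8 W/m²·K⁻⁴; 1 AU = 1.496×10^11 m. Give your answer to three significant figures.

144 kelvin

Orbital distance: d = 9.39 AU = 1.405×10^12 m.
Flux at the orbit: S = L/(4πd²) = 5.47×10^27/(4π·(1.40×10^12)²) = 220.6 W/m².
The planet radiates to space at T_e = [S(1−α)/(4σ)]^(1/4) = 139.3 K.
The surface balance (absorbed SW + ε·downward IR = σT_s⁴) with T_a⁴ = T_s⁴/2 reduces to T_s = T_e·[2/(2−ε)]^¼ = 144.2 K.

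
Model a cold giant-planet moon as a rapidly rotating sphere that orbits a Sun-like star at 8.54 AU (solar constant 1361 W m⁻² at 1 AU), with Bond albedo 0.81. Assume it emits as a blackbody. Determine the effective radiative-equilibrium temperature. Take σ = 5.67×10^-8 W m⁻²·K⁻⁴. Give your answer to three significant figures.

Flux at the orbit: S = 1361/(8.54)² = 18.66 W m⁻².
Averaging over the sphere, the absorbed flux is S(1−α)/4 = 0.8864 W m⁻².
Balancing against σT⁴: T = (0.8864/5.67×10⁻⁸)^(1/4) = 62.88 K.

62.9 K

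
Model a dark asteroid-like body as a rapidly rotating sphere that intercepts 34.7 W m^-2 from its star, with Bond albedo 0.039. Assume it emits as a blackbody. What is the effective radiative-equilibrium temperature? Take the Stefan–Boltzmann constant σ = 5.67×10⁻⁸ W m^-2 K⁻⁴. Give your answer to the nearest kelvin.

Absorbed flux (global mean): S(1−α)/4 = 34.70·0.961/4 = 8.337 W m^-2.
In equilibrium σT⁴ equals this, so T = 110.1 K.

110 K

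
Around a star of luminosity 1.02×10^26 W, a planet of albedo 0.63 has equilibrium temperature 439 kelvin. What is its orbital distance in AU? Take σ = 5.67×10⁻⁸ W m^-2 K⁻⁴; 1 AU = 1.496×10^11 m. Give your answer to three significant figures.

0.126 AU

The flux needed for this T is 4σT⁴/(1−0.63) = 22770 W m^-2.
From L = 4πd²S, d = √(1.02×10^26/(4π·22770)) = 1.888×10^10 m = 0.1262 AU.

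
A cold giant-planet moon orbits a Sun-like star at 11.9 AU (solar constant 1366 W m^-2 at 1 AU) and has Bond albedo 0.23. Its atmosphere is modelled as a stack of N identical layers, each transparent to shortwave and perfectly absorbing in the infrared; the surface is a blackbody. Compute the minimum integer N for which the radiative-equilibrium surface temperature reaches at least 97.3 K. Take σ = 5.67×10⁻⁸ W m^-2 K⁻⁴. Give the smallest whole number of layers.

2

Flux at the orbit: S = 1366/(11.9)² = 9.646 W m^-2.
OLR = S(1−α)/4 = 1.857 W m^-2; the top layer radiates at T_e = 75.65 K.
Since T_s⁴ = (N+1)T_e⁴, we need N ≥ (T_s/T_e)⁴ − 1 = 1.737.
Rounding up, N = 2.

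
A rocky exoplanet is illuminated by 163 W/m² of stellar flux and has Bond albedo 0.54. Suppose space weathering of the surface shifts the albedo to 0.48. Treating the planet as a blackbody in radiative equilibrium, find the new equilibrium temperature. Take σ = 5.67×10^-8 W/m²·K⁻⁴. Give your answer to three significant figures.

139 K

New equilibrium: T₂ = [(1−0.48)·163.0/(4σ)]^(1/4) = 139.0 K.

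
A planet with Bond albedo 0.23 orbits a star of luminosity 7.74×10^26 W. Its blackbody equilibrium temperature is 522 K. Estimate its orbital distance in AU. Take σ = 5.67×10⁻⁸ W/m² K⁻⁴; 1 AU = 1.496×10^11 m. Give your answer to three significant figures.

Energy balance gives S = 4σT⁴/(1−α) = 21870 W/m².
From L = 4πd²S, d = √(7.74×10^26/(4π·21870)) = 5.307×10^10 m = 0.3547 AU.

0.355 AU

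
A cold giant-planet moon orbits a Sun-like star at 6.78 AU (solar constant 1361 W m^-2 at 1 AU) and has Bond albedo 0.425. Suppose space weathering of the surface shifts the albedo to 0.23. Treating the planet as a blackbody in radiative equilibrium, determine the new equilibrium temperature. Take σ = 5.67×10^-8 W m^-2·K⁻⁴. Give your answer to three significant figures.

Irradiance scales as 1/d², so S = 1361 W m^-2 × (1/6.78)² = 29.61 W m^-2.
T₂ = [S(1−α₂)/(4σ)]^(1/4) = [29.61·0.77/(4σ)]^(1/4) = 100.1 K.

100 kelvin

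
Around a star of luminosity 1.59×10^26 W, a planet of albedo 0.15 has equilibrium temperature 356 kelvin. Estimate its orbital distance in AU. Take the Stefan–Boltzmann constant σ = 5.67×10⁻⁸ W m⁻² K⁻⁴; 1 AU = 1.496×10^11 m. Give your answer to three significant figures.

The flux needed for this T is 4σT⁴/(1−0.15) = 4286 W m⁻².
From L = 4πd²S, d = √(1.59×10^26/(4π·4286)) = 5.434×10^10 m = 0.3632 AU.

0.363 AU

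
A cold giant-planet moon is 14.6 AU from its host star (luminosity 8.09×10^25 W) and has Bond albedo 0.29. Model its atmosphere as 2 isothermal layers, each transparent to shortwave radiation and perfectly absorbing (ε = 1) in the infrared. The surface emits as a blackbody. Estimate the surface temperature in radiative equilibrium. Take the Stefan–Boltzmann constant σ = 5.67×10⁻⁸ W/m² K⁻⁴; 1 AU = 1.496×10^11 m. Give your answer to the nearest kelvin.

60 K

Orbital distance: d = 14.6 AU = 2.184×10^12 m.
S = L/(4πd²) = 1.349 W/m².
OLR = S(1−α)/4 = 0.2395 W/m²; the top layer radiates at T_e = 45.34 K.
Layer-by-layer balance gives σT_s⁴ = (N+1)σT_e⁴, so T_s = 3^¼·45.34 = 59.67 K.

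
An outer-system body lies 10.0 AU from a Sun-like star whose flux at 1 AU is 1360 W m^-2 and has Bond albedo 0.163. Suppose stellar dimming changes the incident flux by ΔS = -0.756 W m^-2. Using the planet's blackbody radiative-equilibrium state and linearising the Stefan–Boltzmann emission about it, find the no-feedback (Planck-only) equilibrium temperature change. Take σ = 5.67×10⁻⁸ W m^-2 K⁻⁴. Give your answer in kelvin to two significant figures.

-1.2 K

Flux at the orbit: S = 1360/(10.0)² = 13.60 W m^-2.
Unperturbed T_e = [13.60·(1−0.163)/(4σ)]^¼ = 84.17 K.
TOA radiative forcing: ΔF = (1−α)ΔS/4 = 0.837·(-0.756)/4 = -0.1582 W m^-2.
Planck response: λ_P = 4σT_e³ = 4·5.67×10⁻⁸·(84.17)³ = 0.1352 W m^-2/K.
So ΔT₀ = -0.1582/0.1352 = -1.17 K.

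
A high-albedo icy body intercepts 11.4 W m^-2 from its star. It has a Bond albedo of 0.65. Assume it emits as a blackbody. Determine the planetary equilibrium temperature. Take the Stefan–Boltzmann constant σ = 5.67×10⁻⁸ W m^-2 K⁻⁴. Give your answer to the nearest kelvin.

Averaging over the sphere, the absorbed flux is S(1−α)/4 = 0.9975 W m^-2.
Set σT⁴ = 0.9975 → T = (0.9975/σ)^(1/4) = 64.76 K.

65 kelvin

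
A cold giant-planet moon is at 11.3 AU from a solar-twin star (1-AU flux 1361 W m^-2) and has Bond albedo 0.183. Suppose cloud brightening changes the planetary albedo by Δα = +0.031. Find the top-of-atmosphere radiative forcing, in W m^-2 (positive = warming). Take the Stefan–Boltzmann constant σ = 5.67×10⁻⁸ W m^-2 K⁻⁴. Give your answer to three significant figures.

-0.0826 W m^-2

Irradiance scales as 1/d², so S = 1361 W m^-2 × (1/11.3)² = 10.66 W m^-2.
TOA radiative forcing: ΔF = −S·Δα/4 = −10.66·(+0.031)/4 = -0.08260 W m^-2.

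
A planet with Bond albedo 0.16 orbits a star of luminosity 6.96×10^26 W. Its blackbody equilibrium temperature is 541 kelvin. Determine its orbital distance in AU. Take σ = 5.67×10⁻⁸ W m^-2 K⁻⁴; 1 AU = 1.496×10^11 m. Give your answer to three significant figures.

0.327 AU

Energy balance gives S = 4σT⁴/(1−α) = 23130 W m^-2.
From L = 4πd²S, d = √(6.96×10^26/(4π·23130)) = 4.894×10^10 m = 0.3271 AU.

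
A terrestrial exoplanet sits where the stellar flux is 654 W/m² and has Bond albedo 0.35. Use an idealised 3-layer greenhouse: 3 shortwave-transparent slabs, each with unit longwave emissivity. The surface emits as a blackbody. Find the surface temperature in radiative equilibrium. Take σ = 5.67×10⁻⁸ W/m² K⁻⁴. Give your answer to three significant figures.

294 K

OLR = S(1−α)/4 = 106.3 W/m²; the top layer radiates at T_e = 208.1 K.
With N = 3 opaque layers, T_s = (N+1)^(1/4)·T_e = 4^(1/4)·208.1 = 294.3 K.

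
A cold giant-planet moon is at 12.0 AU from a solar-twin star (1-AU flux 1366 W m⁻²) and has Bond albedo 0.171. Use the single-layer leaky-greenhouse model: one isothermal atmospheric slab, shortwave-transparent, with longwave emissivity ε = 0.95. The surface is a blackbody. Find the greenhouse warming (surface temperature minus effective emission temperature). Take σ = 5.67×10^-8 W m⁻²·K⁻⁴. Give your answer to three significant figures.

13.4 K

By the inverse-square law, S = 1366/12.0² = 9.486 W m⁻².
At the top of the atmosphere, σT_e⁴ = S(1−α)/4 = 1.966 W m⁻², giving T_e = 76.74 K.
For a single slab of emissivity ε, T_s⁴ = 2T_e⁴/(2−ε); thus T_s = 76.74·(1.905)^(1/4) = 90.15 K.
Greenhouse warming: T_s − T_e = 13.41 K.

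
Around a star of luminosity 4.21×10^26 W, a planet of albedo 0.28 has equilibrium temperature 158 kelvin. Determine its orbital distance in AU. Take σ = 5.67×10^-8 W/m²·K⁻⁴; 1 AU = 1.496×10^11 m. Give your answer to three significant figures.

Required flux: S = 4σT⁴/(1−α) = 196.3 W/m².
From L = 4πd²S, d = √(4.21×10^26/(4π·196.3)) = 4.131×10^11 m = 2.761 AU.

2.76 AU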